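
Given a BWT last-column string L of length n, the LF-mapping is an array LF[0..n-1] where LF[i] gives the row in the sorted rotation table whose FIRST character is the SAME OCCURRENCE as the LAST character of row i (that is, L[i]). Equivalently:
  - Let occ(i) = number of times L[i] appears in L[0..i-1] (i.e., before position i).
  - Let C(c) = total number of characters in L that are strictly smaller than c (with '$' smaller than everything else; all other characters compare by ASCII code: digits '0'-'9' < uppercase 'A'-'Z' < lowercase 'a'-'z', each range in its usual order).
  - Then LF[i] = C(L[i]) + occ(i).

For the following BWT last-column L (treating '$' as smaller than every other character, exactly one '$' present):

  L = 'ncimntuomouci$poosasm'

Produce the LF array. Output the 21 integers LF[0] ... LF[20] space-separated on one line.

Char counts: '$':1, 'a':1, 'c':2, 'i':2, 'm':3, 'n':2, 'o':4, 'p':1, 's':2, 't':1, 'u':2
C (first-col start): C('$')=0, C('a')=1, C('c')=2, C('i')=4, C('m')=6, C('n')=9, C('o')=11, C('p')=15, C('s')=16, C('t')=18, C('u')=19
L[0]='n': occ=0, LF[0]=C('n')+0=9+0=9
L[1]='c': occ=0, LF[1]=C('c')+0=2+0=2
L[2]='i': occ=0, LF[2]=C('i')+0=4+0=4
L[3]='m': occ=0, LF[3]=C('m')+0=6+0=6
L[4]='n': occ=1, LF[4]=C('n')+1=9+1=10
L[5]='t': occ=0, LF[5]=C('t')+0=18+0=18
L[6]='u': occ=0, LF[6]=C('u')+0=19+0=19
L[7]='o': occ=0, LF[7]=C('o')+0=11+0=11
L[8]='m': occ=1, LF[8]=C('m')+1=6+1=7
L[9]='o': occ=1, LF[9]=C('o')+1=11+1=12
L[10]='u': occ=1, LF[10]=C('u')+1=19+1=20
L[11]='c': occ=1, LF[11]=C('c')+1=2+1=3
L[12]='i': occ=1, LF[12]=C('i')+1=4+1=5
L[13]='$': occ=0, LF[13]=C('$')+0=0+0=0
L[14]='p': occ=0, LF[14]=C('p')+0=15+0=15
L[15]='o': occ=2, LF[15]=C('o')+2=11+2=13
L[16]='o': occ=3, LF[16]=C('o')+3=11+3=14
L[17]='s': occ=0, LF[17]=C('s')+0=16+0=16
L[18]='a': occ=0, LF[18]=C('a')+0=1+0=1
L[19]='s': occ=1, LF[19]=C('s')+1=16+1=17
L[20]='m': occ=2, LF[20]=C('m')+2=6+2=8

Answer: 9 2 4 6 10 18 19 11 7 12 20 3 5 0 15 13 14 16 1 17 8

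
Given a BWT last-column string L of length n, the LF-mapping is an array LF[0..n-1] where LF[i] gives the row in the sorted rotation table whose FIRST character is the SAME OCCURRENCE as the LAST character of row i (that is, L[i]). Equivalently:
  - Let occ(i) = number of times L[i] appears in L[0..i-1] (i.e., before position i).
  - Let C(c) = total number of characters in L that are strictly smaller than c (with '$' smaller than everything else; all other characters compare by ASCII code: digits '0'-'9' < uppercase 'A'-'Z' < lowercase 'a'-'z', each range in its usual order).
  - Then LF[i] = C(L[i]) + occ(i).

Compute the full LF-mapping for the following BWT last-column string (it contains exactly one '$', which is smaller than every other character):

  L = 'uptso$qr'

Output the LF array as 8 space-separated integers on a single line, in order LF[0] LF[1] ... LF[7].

Char counts: '$':1, 'o':1, 'p':1, 'q':1, 'r':1, 's':1, 't':1, 'u':1
C (first-col start): C('$')=0, C('o')=1, C('p')=2, C('q')=3, C('r')=4, C('s')=5, C('t')=6, C('u')=7
L[0]='u': occ=0, LF[0]=C('u')+0=7+0=7
L[1]='p': occ=0, LF[1]=C('p')+0=2+0=2
L[2]='t': occ=0, LF[2]=C('t')+0=6+0=6
L[3]='s': occ=0, LF[3]=C('s')+0=5+0=5
L[4]='o': occ=0, LF[4]=C('o')+0=1+0=1
L[5]='$': occ=0, LF[5]=C('$')+0=0+0=0
L[6]='q': occ=0, LF[6]=C('q')+0=3+0=3
L[7]='r': occ=0, LF[7]=C('r')+0=4+0=4

Answer: 7 2 6 5 1 0 3 4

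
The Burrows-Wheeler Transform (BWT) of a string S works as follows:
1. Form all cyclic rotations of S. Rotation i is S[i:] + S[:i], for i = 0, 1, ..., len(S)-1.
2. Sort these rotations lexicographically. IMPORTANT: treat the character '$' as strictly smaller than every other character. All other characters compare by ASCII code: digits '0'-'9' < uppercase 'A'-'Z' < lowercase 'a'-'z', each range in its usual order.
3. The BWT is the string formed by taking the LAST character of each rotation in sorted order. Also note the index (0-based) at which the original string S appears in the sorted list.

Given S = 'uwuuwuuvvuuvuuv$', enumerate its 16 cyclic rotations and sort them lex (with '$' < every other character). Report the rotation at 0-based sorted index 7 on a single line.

Answer: uvvuuvuuv$uwuuwu

Derivation:
All 16 rotations (rotation i = S[i:]+S[:i]):
  rot[0] = uwuuwuuvvuuvuuv$
  rot[1] = wuuwuuvvuuvuuv$u
  rot[2] = uuwuuvvuuvuuv$uw
  rot[3] = uwuuvvuuvuuv$uwu
  rot[4] = wuuvvuuvuuv$uwuu
  rot[5] = uuvvuuvuuv$uwuuw
  rot[6] = uvvuuvuuv$uwuuwu
  rot[7] = vvuuvuuv$uwuuwuu
  rot[8] = vuuvuuv$uwuuwuuv
  rot[9] = uuvuuv$uwuuwuuvv
  rot[10] = uvuuv$uwuuwuuvvu
  rot[11] = vuuv$uwuuwuuvvuu
  rot[12] = uuv$uwuuwuuvvuuv
  rot[13] = uv$uwuuwuuvvuuvu
  rot[14] = v$uwuuwuuvvuuvuu
  rot[15] = $uwuuwuuvvuuvuuv
Sorted (with $ < everything):
  sorted[0] = $uwuuwuuvvuuvuuv
  sorted[1] = uuv$uwuuwuuvvuuv
  sorted[2] = uuvuuv$uwuuwuuvv
  sorted[3] = uuvvuuvuuv$uwuuw
  sorted[4] = uuwuuvvuuvuuv$uw
  sorted[5] = uv$uwuuwuuvvuuvu
  sorted[6] = uvuuv$uwuuwuuvvu
  sorted[7] = uvvuuvuuv$uwuuwu
  sorted[8] = uwuuvvuuvuuv$uwu
  sorted[9] = uwuuwuuvvuuvuuv$
  sorted[10] = v$uwuuwuuvvuuvuu
  sorted[11] = vuuv$uwuuwuuvvuu
  sorted[12] = vuuvuuv$uwuuwuuv
  sorted[13] = vvuuvuuv$uwuuwuu
  sorted[14] = wuuvvuuvuuv$uwuu
  sorted[15] = wuuwuuvvuuvuuv$u
sorted[7] = uvvuuvuuv$uwuuwu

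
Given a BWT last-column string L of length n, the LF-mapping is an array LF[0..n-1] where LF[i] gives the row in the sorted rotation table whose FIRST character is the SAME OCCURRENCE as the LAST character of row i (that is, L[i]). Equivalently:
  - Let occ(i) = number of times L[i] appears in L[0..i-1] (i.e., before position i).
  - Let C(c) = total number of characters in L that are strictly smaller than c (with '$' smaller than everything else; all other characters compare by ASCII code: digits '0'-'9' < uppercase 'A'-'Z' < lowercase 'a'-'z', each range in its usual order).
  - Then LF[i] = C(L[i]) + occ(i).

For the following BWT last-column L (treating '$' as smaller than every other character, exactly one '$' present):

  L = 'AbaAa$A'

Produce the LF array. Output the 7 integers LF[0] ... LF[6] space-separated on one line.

Char counts: '$':1, 'A':3, 'a':2, 'b':1
C (first-col start): C('$')=0, C('A')=1, C('a')=4, C('b')=6
L[0]='A': occ=0, LF[0]=C('A')+0=1+0=1
L[1]='b': occ=0, LF[1]=C('b')+0=6+0=6
L[2]='a': occ=0, LF[2]=C('a')+0=4+0=4
L[3]='A': occ=1, LF[3]=C('A')+1=1+1=2
L[4]='a': occ=1, LF[4]=C('a')+1=4+1=5
L[5]='$': occ=0, LF[5]=C('$')+0=0+0=0
L[6]='A': occ=2, LF[6]=C('A')+2=1+2=3

Answer: 1 6 4 2 5 0 3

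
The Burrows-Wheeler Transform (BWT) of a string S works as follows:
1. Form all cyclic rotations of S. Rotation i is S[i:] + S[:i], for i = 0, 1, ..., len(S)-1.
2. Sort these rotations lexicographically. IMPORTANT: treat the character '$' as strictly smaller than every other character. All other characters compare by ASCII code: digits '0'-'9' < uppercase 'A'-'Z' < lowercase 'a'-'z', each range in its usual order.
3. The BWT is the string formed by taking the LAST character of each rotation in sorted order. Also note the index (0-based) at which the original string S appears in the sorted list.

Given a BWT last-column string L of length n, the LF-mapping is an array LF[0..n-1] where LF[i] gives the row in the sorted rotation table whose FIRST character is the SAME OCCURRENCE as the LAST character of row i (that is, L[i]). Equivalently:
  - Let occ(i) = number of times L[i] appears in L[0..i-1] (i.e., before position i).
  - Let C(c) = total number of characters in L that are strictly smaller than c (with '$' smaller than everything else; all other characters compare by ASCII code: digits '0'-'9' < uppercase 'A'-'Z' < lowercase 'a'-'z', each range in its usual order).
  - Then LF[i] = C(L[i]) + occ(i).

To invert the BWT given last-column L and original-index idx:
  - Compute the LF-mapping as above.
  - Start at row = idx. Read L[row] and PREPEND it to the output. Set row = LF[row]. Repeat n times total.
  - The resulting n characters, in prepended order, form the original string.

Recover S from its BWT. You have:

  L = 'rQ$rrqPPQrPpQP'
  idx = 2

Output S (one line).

LF mapping: 10 5 0 11 12 9 1 2 6 13 3 8 7 4
Walk LF starting at row 2, prepending L[row]:
  step 1: row=2, L[2]='$', prepend. Next row=LF[2]=0
  step 2: row=0, L[0]='r', prepend. Next row=LF[0]=10
  step 3: row=10, L[10]='P', prepend. Next row=LF[10]=3
  step 4: row=3, L[3]='r', prepend. Next row=LF[3]=11
  step 5: row=11, L[11]='p', prepend. Next row=LF[11]=8
  step 6: row=8, L[8]='Q', prepend. Next row=LF[8]=6
  step 7: row=6, L[6]='P', prepend. Next row=LF[6]=1
  step 8: row=1, L[1]='Q', prepend. Next row=LF[1]=5
  step 9: row=5, L[5]='q', prepend. Next row=LF[5]=9
  step 10: row=9, L[9]='r', prepend. Next row=LF[9]=13
  step 11: row=13, L[13]='P', prepend. Next row=LF[13]=4
  step 12: row=4, L[4]='r', prepend. Next row=LF[4]=12
  step 13: row=12, L[12]='Q', prepend. Next row=LF[12]=7
  step 14: row=7, L[7]='P', prepend. Next row=LF[7]=2
Reversed output: PQrPrqQPQprPr$

Answer: PQrPrqQPQprPr$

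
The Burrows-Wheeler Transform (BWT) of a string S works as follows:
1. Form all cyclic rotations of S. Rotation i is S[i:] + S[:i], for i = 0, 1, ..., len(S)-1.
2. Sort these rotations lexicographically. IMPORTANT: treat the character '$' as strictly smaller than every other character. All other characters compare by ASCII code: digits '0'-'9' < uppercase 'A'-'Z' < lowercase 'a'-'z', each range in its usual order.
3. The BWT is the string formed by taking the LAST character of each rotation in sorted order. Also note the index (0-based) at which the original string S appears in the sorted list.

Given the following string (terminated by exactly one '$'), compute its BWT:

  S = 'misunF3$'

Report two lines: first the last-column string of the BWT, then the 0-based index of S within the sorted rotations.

Answer: 3Fnm$uis
4

Derivation:
All 8 rotations (rotation i = S[i:]+S[:i]):
  rot[0] = misunF3$
  rot[1] = isunF3$m
  rot[2] = sunF3$mi
  rot[3] = unF3$mis
  rot[4] = nF3$misu
  rot[5] = F3$misun
  rot[6] = 3$misunF
  rot[7] = $misunF3
Sorted (with $ < everything):
  sorted[0] = $misunF3  (last char: '3')
  sorted[1] = 3$misunF  (last char: 'F')
  sorted[2] = F3$misun  (last char: 'n')
  sorted[3] = isunF3$m  (last char: 'm')
  sorted[4] = misunF3$  (last char: '$')
  sorted[5] = nF3$misu  (last char: 'u')
  sorted[6] = sunF3$mi  (last char: 'i')
  sorted[7] = unF3$mis  (last char: 's')
Last column: 3Fnm$uis
Original string S is at sorted index 4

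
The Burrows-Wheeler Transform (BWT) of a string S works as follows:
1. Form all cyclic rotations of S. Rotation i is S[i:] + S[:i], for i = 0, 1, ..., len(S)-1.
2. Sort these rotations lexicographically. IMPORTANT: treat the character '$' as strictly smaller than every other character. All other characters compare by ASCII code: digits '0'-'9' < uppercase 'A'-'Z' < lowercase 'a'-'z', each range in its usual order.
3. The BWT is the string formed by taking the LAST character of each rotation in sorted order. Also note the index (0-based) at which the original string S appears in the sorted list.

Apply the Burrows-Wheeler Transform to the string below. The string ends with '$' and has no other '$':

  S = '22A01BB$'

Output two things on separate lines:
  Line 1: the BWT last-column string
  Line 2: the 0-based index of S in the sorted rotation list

Answer: BA0$22B1
3

Derivation:
All 8 rotations (rotation i = S[i:]+S[:i]):
  rot[0] = 22A01BB$
  rot[1] = 2A01BB$2
  rot[2] = A01BB$22
  rot[3] = 01BB$22A
  rot[4] = 1BB$22A0
  rot[5] = BB$22A01
  rot[6] = B$22A01B
  rot[7] = $22A01BB
Sorted (with $ < everything):
  sorted[0] = $22A01BB  (last char: 'B')
  sorted[1] = 01BB$22A  (last char: 'A')
  sorted[2] = 1BB$22A0  (last char: '0')
  sorted[3] = 22A01BB$  (last char: '$')
  sorted[4] = 2A01BB$2  (last char: '2')
  sorted[5] = A01BB$22  (last char: '2')
  sorted[6] = B$22A01B  (last char: 'B')
  sorted[7] = BB$22A01  (last char: '1')
Last column: BA0$22B1
Original string S is at sorted index 3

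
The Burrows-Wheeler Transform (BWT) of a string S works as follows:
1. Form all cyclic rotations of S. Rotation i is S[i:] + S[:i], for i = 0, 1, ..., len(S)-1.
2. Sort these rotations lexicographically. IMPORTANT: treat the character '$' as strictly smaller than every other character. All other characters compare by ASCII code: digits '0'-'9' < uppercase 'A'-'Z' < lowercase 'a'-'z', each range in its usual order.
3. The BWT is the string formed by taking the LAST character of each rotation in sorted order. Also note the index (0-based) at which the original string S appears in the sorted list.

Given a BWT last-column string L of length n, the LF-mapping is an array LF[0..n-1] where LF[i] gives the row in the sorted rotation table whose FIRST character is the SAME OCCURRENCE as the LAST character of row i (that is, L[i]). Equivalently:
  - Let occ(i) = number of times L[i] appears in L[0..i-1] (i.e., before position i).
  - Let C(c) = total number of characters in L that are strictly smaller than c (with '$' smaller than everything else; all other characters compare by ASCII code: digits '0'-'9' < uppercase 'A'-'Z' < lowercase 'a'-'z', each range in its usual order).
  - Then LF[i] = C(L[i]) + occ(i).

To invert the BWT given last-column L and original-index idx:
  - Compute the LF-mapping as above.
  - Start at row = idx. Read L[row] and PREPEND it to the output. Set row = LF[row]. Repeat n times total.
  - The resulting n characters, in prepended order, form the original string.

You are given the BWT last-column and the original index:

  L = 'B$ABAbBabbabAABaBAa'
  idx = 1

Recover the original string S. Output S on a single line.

LF mapping: 6 0 1 7 2 15 8 11 16 17 12 18 3 4 9 13 10 5 14
Walk LF starting at row 1, prepending L[row]:
  step 1: row=1, L[1]='$', prepend. Next row=LF[1]=0
  step 2: row=0, L[0]='B', prepend. Next row=LF[0]=6
  step 3: row=6, L[6]='B', prepend. Next row=LF[6]=8
  step 4: row=8, L[8]='b', prepend. Next row=LF[8]=16
  step 5: row=16, L[16]='B', prepend. Next row=LF[16]=10
  step 6: row=10, L[10]='a', prepend. Next row=LF[10]=12
  step 7: row=12, L[12]='A', prepend. Next row=LF[12]=3
  step 8: row=3, L[3]='B', prepend. Next row=LF[3]=7
  step 9: row=7, L[7]='a', prepend. Next row=LF[7]=11
  step 10: row=11, L[11]='b', prepend. Next row=LF[11]=18
  step 11: row=18, L[18]='a', prepend. Next row=LF[18]=14
  step 12: row=14, L[14]='B', prepend. Next row=LF[14]=9
  step 13: row=9, L[9]='b', prepend. Next row=LF[9]=17
  step 14: row=17, L[17]='A', prepend. Next row=LF[17]=5
  step 15: row=5, L[5]='b', prepend. Next row=LF[5]=15
  step 16: row=15, L[15]='a', prepend. Next row=LF[15]=13
  step 17: row=13, L[13]='A', prepend. Next row=LF[13]=4
  step 18: row=4, L[4]='A', prepend. Next row=LF[4]=2
  step 19: row=2, L[2]='A', prepend. Next row=LF[2]=1
Reversed output: AAAabAbBabaBAaBbBB$

Answer: AAAabAbBabaBAaBbBB$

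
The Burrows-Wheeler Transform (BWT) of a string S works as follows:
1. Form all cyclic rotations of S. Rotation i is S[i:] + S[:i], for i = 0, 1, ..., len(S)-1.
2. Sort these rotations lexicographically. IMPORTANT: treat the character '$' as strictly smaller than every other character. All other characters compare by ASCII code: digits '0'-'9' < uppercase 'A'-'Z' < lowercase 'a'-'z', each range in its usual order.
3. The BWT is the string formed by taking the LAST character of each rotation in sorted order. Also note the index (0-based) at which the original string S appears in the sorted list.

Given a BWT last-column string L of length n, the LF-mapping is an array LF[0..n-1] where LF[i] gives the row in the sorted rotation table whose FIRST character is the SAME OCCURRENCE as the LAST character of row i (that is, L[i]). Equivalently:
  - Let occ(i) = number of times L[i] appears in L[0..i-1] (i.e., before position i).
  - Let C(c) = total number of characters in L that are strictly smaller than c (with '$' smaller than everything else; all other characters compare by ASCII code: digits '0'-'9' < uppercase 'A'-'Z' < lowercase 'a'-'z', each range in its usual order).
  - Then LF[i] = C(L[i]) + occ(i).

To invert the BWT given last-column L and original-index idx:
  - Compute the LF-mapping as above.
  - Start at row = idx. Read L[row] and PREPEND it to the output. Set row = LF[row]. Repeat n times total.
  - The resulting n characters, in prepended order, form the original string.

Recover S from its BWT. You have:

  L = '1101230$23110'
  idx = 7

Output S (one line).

LF mapping: 4 5 1 6 9 11 2 0 10 12 7 8 3
Walk LF starting at row 7, prepending L[row]:
  step 1: row=7, L[7]='$', prepend. Next row=LF[7]=0
  step 2: row=0, L[0]='1', prepend. Next row=LF[0]=4
  step 3: row=4, L[4]='2', prepend. Next row=LF[4]=9
  step 4: row=9, L[9]='3', prepend. Next row=LF[9]=12
  step 5: row=12, L[12]='0', prepend. Next row=LF[12]=3
  step 6: row=3, L[3]='1', prepend. Next row=LF[3]=6
  step 7: row=6, L[6]='0', prepend. Next row=LF[6]=2
  step 8: row=2, L[2]='0', prepend. Next row=LF[2]=1
  step 9: row=1, L[1]='1', prepend. Next row=LF[1]=5
  step 10: row=5, L[5]='3', prepend. Next row=LF[5]=11
  step 11: row=11, L[11]='1', prepend. Next row=LF[11]=8
  step 12: row=8, L[8]='2', prepend. Next row=LF[8]=10
  step 13: row=10, L[10]='1', prepend. Next row=LF[10]=7
Reversed output: 121310010321$

Answer: 121310010321$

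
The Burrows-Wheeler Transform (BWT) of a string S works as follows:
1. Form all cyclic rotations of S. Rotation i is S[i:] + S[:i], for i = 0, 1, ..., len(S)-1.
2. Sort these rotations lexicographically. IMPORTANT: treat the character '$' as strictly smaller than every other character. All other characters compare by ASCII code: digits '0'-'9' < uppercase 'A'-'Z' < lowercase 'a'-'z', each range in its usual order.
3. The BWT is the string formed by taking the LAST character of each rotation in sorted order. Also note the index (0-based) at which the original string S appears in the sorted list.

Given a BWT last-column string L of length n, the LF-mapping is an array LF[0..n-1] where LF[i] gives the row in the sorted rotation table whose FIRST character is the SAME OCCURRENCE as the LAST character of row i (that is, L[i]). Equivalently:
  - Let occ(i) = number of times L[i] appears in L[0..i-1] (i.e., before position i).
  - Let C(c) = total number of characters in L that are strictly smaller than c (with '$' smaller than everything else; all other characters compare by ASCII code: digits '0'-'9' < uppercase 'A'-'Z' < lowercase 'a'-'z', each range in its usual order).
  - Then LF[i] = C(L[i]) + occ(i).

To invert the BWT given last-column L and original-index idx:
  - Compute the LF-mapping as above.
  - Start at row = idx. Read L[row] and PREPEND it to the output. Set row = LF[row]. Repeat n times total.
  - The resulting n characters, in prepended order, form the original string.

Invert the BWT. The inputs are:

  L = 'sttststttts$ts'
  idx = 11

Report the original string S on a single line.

Answer: ttsttssstttts$

Derivation:
LF mapping: 1 6 7 2 8 3 9 10 11 12 4 0 13 5
Walk LF starting at row 11, prepending L[row]:
  step 1: row=11, L[11]='$', prepend. Next row=LF[11]=0
  step 2: row=0, L[0]='s', prepend. Next row=LF[0]=1
  step 3: row=1, L[1]='t', prepend. Next row=LF[1]=6
  step 4: row=6, L[6]='t', prepend. Next row=LF[6]=9
  step 5: row=9, L[9]='t', prepend. Next row=LF[9]=12
  step 6: row=12, L[12]='t', prepend. Next row=LF[12]=13
  step 7: row=13, L[13]='s', prepend. Next row=LF[13]=5
  step 8: row=5, L[5]='s', prepend. Next row=LF[5]=3
  step 9: row=3, L[3]='s', prepend. Next row=LF[3]=2
  step 10: row=2, L[2]='t', prepend. Next row=LF[2]=7
  step 11: row=7, L[7]='t', prepend. Next row=LF[7]=10
  step 12: row=10, L[10]='s', prepend. Next row=LF[10]=4
  step 13: row=4, L[4]='t', prepend. Next row=LF[4]=8
  step 14: row=8, L[8]='t', prepend. Next row=LF[8]=11
Reversed output: ttsttssstttts$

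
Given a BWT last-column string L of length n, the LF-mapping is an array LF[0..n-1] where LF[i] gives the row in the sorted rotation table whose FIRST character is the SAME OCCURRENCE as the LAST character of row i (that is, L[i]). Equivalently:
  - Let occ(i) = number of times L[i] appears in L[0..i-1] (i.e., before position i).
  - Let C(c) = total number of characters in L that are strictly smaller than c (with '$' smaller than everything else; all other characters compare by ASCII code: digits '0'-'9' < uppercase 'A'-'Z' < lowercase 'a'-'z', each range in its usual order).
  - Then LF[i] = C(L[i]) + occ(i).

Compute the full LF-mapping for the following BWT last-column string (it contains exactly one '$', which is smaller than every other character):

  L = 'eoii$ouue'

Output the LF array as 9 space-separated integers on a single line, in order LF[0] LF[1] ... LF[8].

Answer: 1 5 3 4 0 6 7 8 2

Derivation:
Char counts: '$':1, 'e':2, 'i':2, 'o':2, 'u':2
C (first-col start): C('$')=0, C('e')=1, C('i')=3, C('o')=5, C('u')=7
L[0]='e': occ=0, LF[0]=C('e')+0=1+0=1
L[1]='o': occ=0, LF[1]=C('o')+0=5+0=5
L[2]='i': occ=0, LF[2]=C('i')+0=3+0=3
L[3]='i': occ=1, LF[3]=C('i')+1=3+1=4
L[4]='$': occ=0, LF[4]=C('$')+0=0+0=0
L[5]='o': occ=1, LF[5]=C('o')+1=5+1=6
L[6]='u': occ=0, LF[6]=C('u')+0=7+0=7
L[7]='u': occ=1, LF[7]=C('u')+1=7+1=8
L[8]='e': occ=1, LF[8]=C('e')+1=1+1=2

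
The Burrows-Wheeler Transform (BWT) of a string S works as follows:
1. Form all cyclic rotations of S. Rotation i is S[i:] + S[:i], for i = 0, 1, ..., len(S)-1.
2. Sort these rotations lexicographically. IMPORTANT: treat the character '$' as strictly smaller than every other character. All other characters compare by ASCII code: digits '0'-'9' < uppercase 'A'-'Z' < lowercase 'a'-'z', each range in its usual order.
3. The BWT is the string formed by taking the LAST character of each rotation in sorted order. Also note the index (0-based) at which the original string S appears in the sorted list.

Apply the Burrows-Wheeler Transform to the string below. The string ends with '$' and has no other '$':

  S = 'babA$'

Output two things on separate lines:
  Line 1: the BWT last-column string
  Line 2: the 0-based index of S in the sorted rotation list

Answer: Abba$
4

Derivation:
All 5 rotations (rotation i = S[i:]+S[:i]):
  rot[0] = babA$
  rot[1] = abA$b
  rot[2] = bA$ba
  rot[3] = A$bab
  rot[4] = $babA
Sorted (with $ < everything):
  sorted[0] = $babA  (last char: 'A')
  sorted[1] = A$bab  (last char: 'b')
  sorted[2] = abA$b  (last char: 'b')
  sorted[3] = bA$ba  (last char: 'a')
  sorted[4] = babA$  (last char: '$')
Last column: Abba$
Original string S is at sorted index 4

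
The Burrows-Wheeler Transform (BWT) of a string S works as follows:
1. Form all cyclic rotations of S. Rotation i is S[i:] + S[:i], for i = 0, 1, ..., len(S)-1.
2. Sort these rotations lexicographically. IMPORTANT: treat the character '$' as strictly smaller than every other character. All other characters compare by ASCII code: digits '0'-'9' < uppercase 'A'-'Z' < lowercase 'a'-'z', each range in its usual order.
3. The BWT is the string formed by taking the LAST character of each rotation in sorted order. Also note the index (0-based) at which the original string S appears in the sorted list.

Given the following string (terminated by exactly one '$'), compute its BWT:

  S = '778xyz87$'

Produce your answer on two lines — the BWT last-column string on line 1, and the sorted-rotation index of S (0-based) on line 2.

Answer: 78$7z78xy
2

Derivation:
All 9 rotations (rotation i = S[i:]+S[:i]):
  rot[0] = 778xyz87$
  rot[1] = 78xyz87$7
  rot[2] = 8xyz87$77
  rot[3] = xyz87$778
  rot[4] = yz87$778x
  rot[5] = z87$778xy
  rot[6] = 87$778xyz
  rot[7] = 7$778xyz8
  rot[8] = $778xyz87
Sorted (with $ < everything):
  sorted[0] = $778xyz87  (last char: '7')
  sorted[1] = 7$778xyz8  (last char: '8')
  sorted[2] = 778xyz87$  (last char: '$')
  sorted[3] = 78xyz87$7  (last char: '7')
  sorted[4] = 87$778xyz  (last char: 'z')
  sorted[5] = 8xyz87$77  (last char: '7')
  sorted[6] = xyz87$778  (last char: '8')
  sorted[7] = yz87$778x  (last char: 'x')
  sorted[8] = z87$778xy  (last char: 'y')
Last column: 78$7z78xy
Original string S is at sorted index 2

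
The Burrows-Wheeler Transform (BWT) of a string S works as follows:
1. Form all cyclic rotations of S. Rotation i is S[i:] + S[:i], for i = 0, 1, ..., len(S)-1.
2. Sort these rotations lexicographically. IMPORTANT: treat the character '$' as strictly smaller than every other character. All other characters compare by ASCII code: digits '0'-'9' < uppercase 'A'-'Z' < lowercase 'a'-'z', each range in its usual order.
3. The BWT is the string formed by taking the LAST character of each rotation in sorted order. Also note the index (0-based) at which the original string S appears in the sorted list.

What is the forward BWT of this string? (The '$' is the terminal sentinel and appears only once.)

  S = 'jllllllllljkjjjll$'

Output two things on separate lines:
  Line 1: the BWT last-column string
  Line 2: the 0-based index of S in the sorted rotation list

Answer: lkjlj$jlljlllllllj
5

Derivation:
All 18 rotations (rotation i = S[i:]+S[:i]):
  rot[0] = jllllllllljkjjjll$
  rot[1] = llllllllljkjjjll$j
  rot[2] = lllllllljkjjjll$jl
  rot[3] = llllllljkjjjll$jll
  rot[4] = lllllljkjjjll$jlll
  rot[5] = llllljkjjjll$jllll
  rot[6] = lllljkjjjll$jlllll
  rot[7] = llljkjjjll$jllllll
  rot[8] = lljkjjjll$jlllllll
  rot[9] = ljkjjjll$jllllllll
  rot[10] = jkjjjll$jlllllllll
  rot[11] = kjjjll$jlllllllllj
  rot[12] = jjjll$jllllllllljk
  rot[13] = jjll$jllllllllljkj
  rot[14] = jll$jllllllllljkjj
  rot[15] = ll$jllllllllljkjjj
  rot[16] = l$jllllllllljkjjjl
  rot[17] = $jllllllllljkjjjll
Sorted (with $ < everything):
  sorted[0] = $jllllllllljkjjjll  (last char: 'l')
  sorted[1] = jjjll$jllllllllljk  (last char: 'k')
  sorted[2] = jjll$jllllllllljkj  (last char: 'j')
  sorted[3] = jkjjjll$jlllllllll  (last char: 'l')
  sorted[4] = jll$jllllllllljkjj  (last char: 'j')
  sorted[5] = jllllllllljkjjjll$  (last char: '$')
  sorted[6] = kjjjll$jlllllllllj  (last char: 'j')
  sorted[7] = l$jllllllllljkjjjl  (last char: 'l')
  sorted[8] = ljkjjjll$jllllllll  (last char: 'l')
  sorted[9] = ll$jllllllllljkjjj  (last char: 'j')
  sorted[10] = lljkjjjll$jlllllll  (last char: 'l')
  sorted[11] = llljkjjjll$jllllll  (last char: 'l')
  sorted[12] = lllljkjjjll$jlllll  (last char: 'l')
  sorted[13] = llllljkjjjll$jllll  (last char: 'l')
  sorted[14] = lllllljkjjjll$jlll  (last char: 'l')
  sorted[15] = llllllljkjjjll$jll  (last char: 'l')
  sorted[16] = lllllllljkjjjll$jl  (last char: 'l')
  sorted[17] = llllllllljkjjjll$j  (last char: 'j')
Last column: lkjlj$jlljlllllllj
Original string S is at sorted index 5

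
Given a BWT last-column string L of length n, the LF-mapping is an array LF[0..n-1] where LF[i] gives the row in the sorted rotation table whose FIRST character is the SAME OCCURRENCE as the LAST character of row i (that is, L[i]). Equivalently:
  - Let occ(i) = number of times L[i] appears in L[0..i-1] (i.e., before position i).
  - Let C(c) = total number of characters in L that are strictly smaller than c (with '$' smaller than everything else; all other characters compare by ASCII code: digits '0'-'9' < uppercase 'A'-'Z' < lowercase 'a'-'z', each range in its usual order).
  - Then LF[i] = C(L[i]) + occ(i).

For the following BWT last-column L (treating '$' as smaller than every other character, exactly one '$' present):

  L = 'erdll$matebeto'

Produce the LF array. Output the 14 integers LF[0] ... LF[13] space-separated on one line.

Answer: 4 11 3 7 8 0 9 1 12 5 2 6 13 10

Derivation:
Char counts: '$':1, 'a':1, 'b':1, 'd':1, 'e':3, 'l':2, 'm':1, 'o':1, 'r':1, 't':2
C (first-col start): C('$')=0, C('a')=1, C('b')=2, C('d')=3, C('e')=4, C('l')=7, C('m')=9, C('o')=10, C('r')=11, C('t')=12
L[0]='e': occ=0, LF[0]=C('e')+0=4+0=4
L[1]='r': occ=0, LF[1]=C('r')+0=11+0=11
L[2]='d': occ=0, LF[2]=C('d')+0=3+0=3
L[3]='l': occ=0, LF[3]=C('l')+0=7+0=7
L[4]='l': occ=1, LF[4]=C('l')+1=7+1=8
L[5]='$': occ=0, LF[5]=C('$')+0=0+0=0
L[6]='m': occ=0, LF[6]=C('m')+0=9+0=9
L[7]='a': occ=0, LF[7]=C('a')+0=1+0=1
L[8]='t': occ=0, LF[8]=C('t')+0=12+0=12
L[9]='e': occ=1, LF[9]=C('e')+1=4+1=5
L[10]='b': occ=0, LF[10]=C('b')+0=2+0=2
L[11]='e': occ=2, LF[11]=C('e')+2=4+2=6
L[12]='t': occ=1, LF[12]=C('t')+1=12+1=13
L[13]='o': occ=0, LF[13]=C('o')+0=10+0=10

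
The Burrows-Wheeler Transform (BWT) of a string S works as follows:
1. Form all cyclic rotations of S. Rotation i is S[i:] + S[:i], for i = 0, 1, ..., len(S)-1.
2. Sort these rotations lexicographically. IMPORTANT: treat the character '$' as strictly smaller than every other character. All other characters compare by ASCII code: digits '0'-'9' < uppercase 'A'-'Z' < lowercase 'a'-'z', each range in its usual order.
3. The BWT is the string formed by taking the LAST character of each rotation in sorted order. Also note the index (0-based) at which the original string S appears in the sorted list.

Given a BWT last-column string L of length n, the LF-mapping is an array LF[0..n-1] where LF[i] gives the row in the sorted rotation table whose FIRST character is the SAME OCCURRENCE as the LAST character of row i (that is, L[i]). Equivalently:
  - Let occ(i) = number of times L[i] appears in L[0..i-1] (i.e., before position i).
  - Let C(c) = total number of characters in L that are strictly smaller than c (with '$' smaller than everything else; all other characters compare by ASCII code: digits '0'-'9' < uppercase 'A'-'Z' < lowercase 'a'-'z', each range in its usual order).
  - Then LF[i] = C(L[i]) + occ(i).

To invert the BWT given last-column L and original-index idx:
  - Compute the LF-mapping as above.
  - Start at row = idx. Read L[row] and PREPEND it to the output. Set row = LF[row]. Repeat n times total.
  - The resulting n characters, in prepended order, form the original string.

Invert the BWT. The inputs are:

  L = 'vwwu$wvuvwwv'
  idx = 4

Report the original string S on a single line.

LF mapping: 3 7 8 1 0 9 4 2 5 10 11 6
Walk LF starting at row 4, prepending L[row]:
  step 1: row=4, L[4]='$', prepend. Next row=LF[4]=0
  step 2: row=0, L[0]='v', prepend. Next row=LF[0]=3
  step 3: row=3, L[3]='u', prepend. Next row=LF[3]=1
  step 4: row=1, L[1]='w', prepend. Next row=LF[1]=7
  step 5: row=7, L[7]='u', prepend. Next row=LF[7]=2
  step 6: row=2, L[2]='w', prepend. Next row=LF[2]=8
  step 7: row=8, L[8]='v', prepend. Next row=LF[8]=5
  step 8: row=5, L[5]='w', prepend. Next row=LF[5]=9
  step 9: row=9, L[9]='w', prepend. Next row=LF[9]=10
  step 10: row=10, L[10]='w', prepend. Next row=LF[10]=11
  step 11: row=11, L[11]='v', prepend. Next row=LF[11]=6
  step 12: row=6, L[6]='v', prepend. Next row=LF[6]=4
Reversed output: vvwwwvwuwuv$

Answer: vvwwwvwuwuv$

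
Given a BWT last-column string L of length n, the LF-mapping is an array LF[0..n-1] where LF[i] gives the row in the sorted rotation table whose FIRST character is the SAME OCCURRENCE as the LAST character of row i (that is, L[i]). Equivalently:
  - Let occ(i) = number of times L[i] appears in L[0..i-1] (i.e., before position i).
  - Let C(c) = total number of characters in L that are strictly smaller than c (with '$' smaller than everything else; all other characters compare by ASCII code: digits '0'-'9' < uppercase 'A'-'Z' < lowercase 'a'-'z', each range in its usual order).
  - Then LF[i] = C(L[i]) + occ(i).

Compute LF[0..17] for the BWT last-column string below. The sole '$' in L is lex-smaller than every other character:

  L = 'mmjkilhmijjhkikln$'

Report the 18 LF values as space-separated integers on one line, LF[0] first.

Answer: 14 15 6 9 3 12 1 16 4 7 8 2 10 5 11 13 17 0

Derivation:
Char counts: '$':1, 'h':2, 'i':3, 'j':3, 'k':3, 'l':2, 'm':3, 'n':1
C (first-col start): C('$')=0, C('h')=1, C('i')=3, C('j')=6, C('k')=9, C('l')=12, C('m')=14, C('n')=17
L[0]='m': occ=0, LF[0]=C('m')+0=14+0=14
L[1]='m': occ=1, LF[1]=C('m')+1=14+1=15
L[2]='j': occ=0, LF[2]=C('j')+0=6+0=6
L[3]='k': occ=0, LF[3]=C('k')+0=9+0=9
L[4]='i': occ=0, LF[4]=C('i')+0=3+0=3
L[5]='l': occ=0, LF[5]=C('l')+0=12+0=12
L[6]='h': occ=0, LF[6]=C('h')+0=1+0=1
L[7]='m': occ=2, LF[7]=C('m')+2=14+2=16
L[8]='i': occ=1, LF[8]=C('i')+1=3+1=4
L[9]='j': occ=1, LF[9]=C('j')+1=6+1=7
L[10]='j': occ=2, LF[10]=C('j')+2=6+2=8
L[11]='h': occ=1, LF[11]=C('h')+1=1+1=2
L[12]='k': occ=1, LF[12]=C('k')+1=9+1=10
L[13]='i': occ=2, LF[13]=C('i')+2=3+2=5
L[14]='k': occ=2, LF[14]=C('k')+2=9+2=11
L[15]='l': occ=1, LF[15]=C('l')+1=12+1=13
L[16]='n': occ=0, LF[16]=C('n')+0=17+0=17
L[17]='$': occ=0, LF[17]=C('$')+0=0+0=0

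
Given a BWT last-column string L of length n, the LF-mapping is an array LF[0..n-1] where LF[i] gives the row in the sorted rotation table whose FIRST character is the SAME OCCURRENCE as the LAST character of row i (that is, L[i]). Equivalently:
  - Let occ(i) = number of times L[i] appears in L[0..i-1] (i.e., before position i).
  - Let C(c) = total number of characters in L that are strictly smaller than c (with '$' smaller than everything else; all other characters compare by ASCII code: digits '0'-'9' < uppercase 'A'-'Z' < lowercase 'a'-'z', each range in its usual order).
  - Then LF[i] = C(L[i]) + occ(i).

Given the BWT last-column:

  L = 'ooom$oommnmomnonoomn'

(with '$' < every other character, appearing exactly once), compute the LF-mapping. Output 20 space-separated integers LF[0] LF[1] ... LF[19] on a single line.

Char counts: '$':1, 'm':6, 'n':4, 'o':9
C (first-col start): C('$')=0, C('m')=1, C('n')=7, C('o')=11
L[0]='o': occ=0, LF[0]=C('o')+0=11+0=11
L[1]='o': occ=1, LF[1]=C('o')+1=11+1=12
L[2]='o': occ=2, LF[2]=C('o')+2=11+2=13
L[3]='m': occ=0, LF[3]=C('m')+0=1+0=1
L[4]='$': occ=0, LF[4]=C('$')+0=0+0=0
L[5]='o': occ=3, LF[5]=C('o')+3=11+3=14
L[6]='o': occ=4, LF[6]=C('o')+4=11+4=15
L[7]='m': occ=1, LF[7]=C('m')+1=1+1=2
L[8]='m': occ=2, LF[8]=C('m')+2=1+2=3
L[9]='n': occ=0, LF[9]=C('n')+0=7+0=7
L[10]='m': occ=3, LF[10]=C('m')+3=1+3=4
L[11]='o': occ=5, LF[11]=C('o')+5=11+5=16
L[12]='m': occ=4, LF[12]=C('m')+4=1+4=5
L[13]='n': occ=1, LF[13]=C('n')+1=7+1=8
L[14]='o': occ=6, LF[14]=C('o')+6=11+6=17
L[15]='n': occ=2, LF[15]=C('n')+2=7+2=9
L[16]='o': occ=7, LF[16]=C('o')+7=11+7=18
L[17]='o': occ=8, LF[17]=C('o')+8=11+8=19
L[18]='m': occ=5, LF[18]=C('m')+5=1+5=6
L[19]='n': occ=3, LF[19]=C('n')+3=7+3=10

Answer: 11 12 13 1 0 14 15 2 3 7 4 16 5 8 17 9 18 19 6 10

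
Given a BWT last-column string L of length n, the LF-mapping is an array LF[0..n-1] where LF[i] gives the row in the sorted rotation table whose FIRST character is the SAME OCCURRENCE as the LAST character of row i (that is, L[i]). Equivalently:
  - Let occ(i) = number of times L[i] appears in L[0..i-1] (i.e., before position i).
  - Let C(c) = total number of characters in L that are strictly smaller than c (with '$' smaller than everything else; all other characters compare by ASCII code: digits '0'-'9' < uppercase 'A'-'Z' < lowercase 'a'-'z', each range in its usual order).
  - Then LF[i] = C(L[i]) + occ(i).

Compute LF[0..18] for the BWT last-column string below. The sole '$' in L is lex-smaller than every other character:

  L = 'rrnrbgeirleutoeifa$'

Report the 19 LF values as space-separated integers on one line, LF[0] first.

Answer: 13 14 11 15 2 7 3 8 16 10 4 18 17 12 5 9 6 1 0

Derivation:
Char counts: '$':1, 'a':1, 'b':1, 'e':3, 'f':1, 'g':1, 'i':2, 'l':1, 'n':1, 'o':1, 'r':4, 't':1, 'u':1
C (first-col start): C('$')=0, C('a')=1, C('b')=2, C('e')=3, C('f')=6, C('g')=7, C('i')=8, C('l')=10, C('n')=11, C('o')=12, C('r')=13, C('t')=17, C('u')=18
L[0]='r': occ=0, LF[0]=C('r')+0=13+0=13
L[1]='r': occ=1, LF[1]=C('r')+1=13+1=14
L[2]='n': occ=0, LF[2]=C('n')+0=11+0=11
L[3]='r': occ=2, LF[3]=C('r')+2=13+2=15
L[4]='b': occ=0, LF[4]=C('b')+0=2+0=2
L[5]='g': occ=0, LF[5]=C('g')+0=7+0=7
L[6]='e': occ=0, LF[6]=C('e')+0=3+0=3
L[7]='i': occ=0, LF[7]=C('i')+0=8+0=8
L[8]='r': occ=3, LF[8]=C('r')+3=13+3=16
L[9]='l': occ=0, LF[9]=C('l')+0=10+0=10
L[10]='e': occ=1, LF[10]=C('e')+1=3+1=4
L[11]='u': occ=0, LF[11]=C('u')+0=18+0=18
L[12]='t': occ=0, LF[12]=C('t')+0=17+0=17
L[13]='o': occ=0, LF[13]=C('o')+0=12+0=12
L[14]='e': occ=2, LF[14]=C('e')+2=3+2=5
L[15]='i': occ=1, LF[15]=C('i')+1=8+1=9
L[16]='f': occ=0, LF[16]=C('f')+0=6+0=6
L[17]='a': occ=0, LF[17]=C('a')+0=1+0=1
L[18]='$': occ=0, LF[18]=C('$')+0=0+0=0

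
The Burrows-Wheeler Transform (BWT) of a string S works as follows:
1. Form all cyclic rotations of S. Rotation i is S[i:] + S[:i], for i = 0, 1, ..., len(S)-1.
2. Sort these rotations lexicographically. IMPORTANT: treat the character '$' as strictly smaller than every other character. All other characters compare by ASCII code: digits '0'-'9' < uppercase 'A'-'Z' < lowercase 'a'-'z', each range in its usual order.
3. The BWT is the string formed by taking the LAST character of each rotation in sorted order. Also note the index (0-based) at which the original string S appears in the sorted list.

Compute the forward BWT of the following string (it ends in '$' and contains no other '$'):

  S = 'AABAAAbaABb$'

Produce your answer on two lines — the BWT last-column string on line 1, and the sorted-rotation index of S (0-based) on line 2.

All 12 rotations (rotation i = S[i:]+S[:i]):
  rot[0] = AABAAAbaABb$
  rot[1] = ABAAAbaABb$A
  rot[2] = BAAAbaABb$AA
  rot[3] = AAAbaABb$AAB
  rot[4] = AAbaABb$AABA
  rot[5] = AbaABb$AABAA
  rot[6] = baABb$AABAAA
  rot[7] = aABb$AABAAAb
  rot[8] = ABb$AABAAAba
  rot[9] = Bb$AABAAAbaA
  rot[10] = b$AABAAAbaAB
  rot[11] = $AABAAAbaABb
Sorted (with $ < everything):
  sorted[0] = $AABAAAbaABb  (last char: 'b')
  sorted[1] = AAAbaABb$AAB  (last char: 'B')
  sorted[2] = AABAAAbaABb$  (last char: '$')
  sorted[3] = AAbaABb$AABA  (last char: 'A')
  sorted[4] = ABAAAbaABb$A  (last char: 'A')
  sorted[5] = ABb$AABAAAba  (last char: 'a')
  sorted[6] = AbaABb$AABAA  (last char: 'A')
  sorted[7] = BAAAbaABb$AA  (last char: 'A')
  sorted[8] = Bb$AABAAAbaA  (last char: 'A')
  sorted[9] = aABb$AABAAAb  (last char: 'b')
  sorted[10] = b$AABAAAbaAB  (last char: 'B')
  sorted[11] = baABb$AABAAA  (last char: 'A')
Last column: bB$AAaAAAbBA
Original string S is at sorted index 2

Answer: bB$AAaAAAbBA
2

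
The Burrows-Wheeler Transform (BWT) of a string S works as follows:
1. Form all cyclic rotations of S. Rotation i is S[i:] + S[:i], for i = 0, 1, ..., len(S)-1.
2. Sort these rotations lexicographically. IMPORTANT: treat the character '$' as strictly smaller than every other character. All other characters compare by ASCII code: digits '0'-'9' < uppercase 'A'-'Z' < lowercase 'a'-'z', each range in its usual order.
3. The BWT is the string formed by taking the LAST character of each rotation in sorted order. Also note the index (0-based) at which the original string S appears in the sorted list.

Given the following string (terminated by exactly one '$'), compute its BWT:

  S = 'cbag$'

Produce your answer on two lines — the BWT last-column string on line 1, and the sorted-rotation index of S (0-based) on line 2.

Answer: gbc$a
3

Derivation:
All 5 rotations (rotation i = S[i:]+S[:i]):
  rot[0] = cbag$
  rot[1] = bag$c
  rot[2] = ag$cb
  rot[3] = g$cba
  rot[4] = $cbag
Sorted (with $ < everything):
  sorted[0] = $cbag  (last char: 'g')
  sorted[1] = ag$cb  (last char: 'b')
  sorted[2] = bag$c  (last char: 'c')
  sorted[3] = cbag$  (last char: '$')
  sorted[4] = g$cba  (last char: 'a')
Last column: gbc$a
Original string S is at sorted index 3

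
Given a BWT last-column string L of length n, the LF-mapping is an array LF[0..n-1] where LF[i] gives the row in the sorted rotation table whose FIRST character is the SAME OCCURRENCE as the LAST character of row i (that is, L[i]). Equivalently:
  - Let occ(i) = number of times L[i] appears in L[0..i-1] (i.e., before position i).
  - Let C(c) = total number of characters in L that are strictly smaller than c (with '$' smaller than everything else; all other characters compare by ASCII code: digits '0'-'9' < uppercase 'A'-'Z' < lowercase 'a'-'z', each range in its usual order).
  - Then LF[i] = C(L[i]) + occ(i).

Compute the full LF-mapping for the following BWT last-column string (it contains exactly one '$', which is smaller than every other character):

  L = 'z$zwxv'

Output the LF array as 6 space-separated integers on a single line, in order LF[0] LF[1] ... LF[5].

Answer: 4 0 5 2 3 1

Derivation:
Char counts: '$':1, 'v':1, 'w':1, 'x':1, 'z':2
C (first-col start): C('$')=0, C('v')=1, C('w')=2, C('x')=3, C('z')=4
L[0]='z': occ=0, LF[0]=C('z')+0=4+0=4
L[1]='$': occ=0, LF[1]=C('$')+0=0+0=0
L[2]='z': occ=1, LF[2]=C('z')+1=4+1=5
L[3]='w': occ=0, LF[3]=C('w')+0=2+0=2
L[4]='x': occ=0, LF[4]=C('x')+0=3+0=3
L[5]='v': occ=0, LF[5]=C('v')+0=1+0=1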